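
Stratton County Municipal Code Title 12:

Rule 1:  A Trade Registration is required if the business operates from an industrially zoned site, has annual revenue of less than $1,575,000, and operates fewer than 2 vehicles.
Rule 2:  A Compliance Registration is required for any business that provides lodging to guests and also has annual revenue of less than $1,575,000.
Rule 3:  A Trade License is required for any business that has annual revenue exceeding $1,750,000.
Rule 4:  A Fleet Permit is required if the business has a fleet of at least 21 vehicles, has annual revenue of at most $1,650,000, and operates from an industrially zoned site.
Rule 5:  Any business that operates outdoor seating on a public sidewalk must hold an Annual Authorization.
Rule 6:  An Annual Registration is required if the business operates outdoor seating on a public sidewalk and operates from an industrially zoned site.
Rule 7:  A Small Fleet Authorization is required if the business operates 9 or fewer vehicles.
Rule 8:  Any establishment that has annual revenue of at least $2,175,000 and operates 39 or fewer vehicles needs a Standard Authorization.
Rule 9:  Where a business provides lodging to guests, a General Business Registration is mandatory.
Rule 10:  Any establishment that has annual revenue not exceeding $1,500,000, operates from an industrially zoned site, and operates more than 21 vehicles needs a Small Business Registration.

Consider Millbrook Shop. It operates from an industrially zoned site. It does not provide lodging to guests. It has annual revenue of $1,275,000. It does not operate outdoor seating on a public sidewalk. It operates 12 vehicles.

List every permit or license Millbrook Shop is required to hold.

None

Rule 1: operates from an industrially zoned site; revenue $1,275,000 < $1,575,000; vehicles 12 ≥ 2 → Trade Registration not required.
Rule 2: does not provide lodging to guests; revenue $1,275,000 < $1,575,000 → Compliance Registration not required.
Rule 3: revenue $1,275,000 ≤ $1,750,000 → Trade License not required.
Rule 4: vehicles 12 < 21; revenue $1,275,000 ≤ $1,650,000; operates from an industrially zoned site → Fleet Permit not required.
Rule 5: does not operate outdoor seating on a public sidewalk → Annual Authorization not required.
Rule 6: does not operate outdoor seating on a public sidewalk; operates from an industrially zoned site → Annual Registration not required.
Rule 7: vehicles 12 > 9 → Small Fleet Authorization not required.
Rule 8: revenue $1,275,000 < $2,175,000; vehicles 12 ≤ 39 → Standard Authorization not required.
Rule 9: does not provide lodging to guests → General Business Registration not required.
Rule 10: revenue $1,275,000 ≤ $1,500,000; operates from an industrially zoned site; vehicles 12 ≤ 21 → Small Business Registration not required.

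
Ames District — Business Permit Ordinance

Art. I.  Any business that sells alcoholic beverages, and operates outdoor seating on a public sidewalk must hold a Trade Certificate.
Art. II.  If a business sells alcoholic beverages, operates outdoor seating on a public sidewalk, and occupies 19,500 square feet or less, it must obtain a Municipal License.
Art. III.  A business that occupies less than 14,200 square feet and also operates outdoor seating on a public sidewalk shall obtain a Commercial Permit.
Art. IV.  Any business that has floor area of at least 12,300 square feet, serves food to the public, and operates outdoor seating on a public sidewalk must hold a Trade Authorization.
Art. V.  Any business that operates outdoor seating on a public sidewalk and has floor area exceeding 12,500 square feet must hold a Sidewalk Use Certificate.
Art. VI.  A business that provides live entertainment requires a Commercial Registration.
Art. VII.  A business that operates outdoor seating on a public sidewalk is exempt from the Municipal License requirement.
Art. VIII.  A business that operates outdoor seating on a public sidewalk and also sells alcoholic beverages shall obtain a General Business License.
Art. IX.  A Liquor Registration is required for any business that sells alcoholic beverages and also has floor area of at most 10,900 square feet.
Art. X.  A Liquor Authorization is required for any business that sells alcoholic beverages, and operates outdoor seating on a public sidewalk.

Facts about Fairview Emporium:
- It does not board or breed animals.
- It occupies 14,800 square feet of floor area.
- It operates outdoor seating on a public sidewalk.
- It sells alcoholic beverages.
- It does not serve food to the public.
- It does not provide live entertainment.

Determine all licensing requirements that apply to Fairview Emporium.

Art. I. sells alcoholic beverages; operates outdoor seating on a public sidewalk → Trade Certificate required.
Art. II. sells alcoholic beverages; operates outdoor seating on a public sidewalk; floor area 14,800 square feet ≤ 19,500 square feet → Municipal License required.
Art. III. floor area 14,800 square feet ≥ 14,200 square feet; operates outdoor seating on a public sidewalk → Commercial Permit not required.
Art. IV. floor area 14,800 square feet ≥ 12,300 square feet; does not serve food to the public; operates outdoor seating on a public sidewalk → Trade Authorization not required.
Art. V. operates outdoor seating on a public sidewalk; floor area 14,800 square feet > 12,500 square feet → Sidewalk Use Certificate required.
Art. VI. does not provide live entertainment → Commercial Registration not required.
Art. VII. operates outdoor seating on a public sidewalk → exempt from Municipal License.
Art. VIII. operates outdoor seating on a public sidewalk; sells alcoholic beverages → General Business License required.
Art. IX. sells alcoholic beverages; floor area 14,800 square feet > 10,900 square feet → Liquor Registration not required.
Art. X. sells alcoholic beverages; operates outdoor seating on a public sidewalk → Liquor Authorization required.

General Business License, Liquor Authorization, Sidewalk Use Certificate, Trade Certificate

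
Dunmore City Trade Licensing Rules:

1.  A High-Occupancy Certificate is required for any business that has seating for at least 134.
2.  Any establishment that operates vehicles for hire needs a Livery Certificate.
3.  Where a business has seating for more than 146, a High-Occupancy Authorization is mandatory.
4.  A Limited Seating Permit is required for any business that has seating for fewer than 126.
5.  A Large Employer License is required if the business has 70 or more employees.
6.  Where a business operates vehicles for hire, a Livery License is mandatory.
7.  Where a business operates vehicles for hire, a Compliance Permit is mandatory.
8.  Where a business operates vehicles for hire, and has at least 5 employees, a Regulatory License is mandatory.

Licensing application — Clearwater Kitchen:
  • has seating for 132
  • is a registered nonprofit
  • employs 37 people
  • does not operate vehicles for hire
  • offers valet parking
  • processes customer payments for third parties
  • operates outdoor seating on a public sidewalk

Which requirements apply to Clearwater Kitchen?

None

1. seating 132 < 134 → High-Occupancy Certificate not required.
2. does not operate vehicles for hire → Livery Certificate not required.
3. seating 132 ≤ 146 → High-Occupancy Authorization not required.
4. seating 132 ≥ 126 → Limited Seating Permit not required.
5. employees 37 < 70 → Large Employer License not required.
6. does not operate vehicles for hire → Livery License not required.
7. does not operate vehicles for hire → Compliance Permit not required.
8. does not operate vehicles for hire; employees 37 ≥ 5 → Regulatory License not required.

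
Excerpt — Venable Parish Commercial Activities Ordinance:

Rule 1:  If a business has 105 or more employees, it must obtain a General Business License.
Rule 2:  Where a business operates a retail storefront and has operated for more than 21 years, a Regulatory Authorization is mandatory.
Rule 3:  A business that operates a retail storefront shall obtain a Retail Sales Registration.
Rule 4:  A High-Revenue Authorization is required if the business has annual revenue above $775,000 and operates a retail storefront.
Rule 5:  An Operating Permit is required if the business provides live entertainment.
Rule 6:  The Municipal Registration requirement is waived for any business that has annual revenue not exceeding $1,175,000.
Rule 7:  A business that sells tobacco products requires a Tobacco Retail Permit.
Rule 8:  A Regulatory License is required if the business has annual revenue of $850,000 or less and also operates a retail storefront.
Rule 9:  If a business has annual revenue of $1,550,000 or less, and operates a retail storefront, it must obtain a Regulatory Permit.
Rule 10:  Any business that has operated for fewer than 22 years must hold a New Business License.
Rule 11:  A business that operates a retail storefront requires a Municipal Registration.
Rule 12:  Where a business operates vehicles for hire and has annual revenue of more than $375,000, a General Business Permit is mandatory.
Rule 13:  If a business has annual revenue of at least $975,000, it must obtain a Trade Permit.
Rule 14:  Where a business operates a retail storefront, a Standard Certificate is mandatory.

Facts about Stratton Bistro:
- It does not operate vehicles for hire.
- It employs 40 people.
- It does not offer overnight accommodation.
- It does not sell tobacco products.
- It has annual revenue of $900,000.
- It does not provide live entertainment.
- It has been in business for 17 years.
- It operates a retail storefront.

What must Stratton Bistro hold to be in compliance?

Rule 1: employees 40 < 105 → General Business License not required.
Rule 2: operates a retail storefront; years in business 17 ≤ 21 → Regulatory Authorization not required.
Rule 3: operates a retail storefront → Retail Sales Registration required.
Rule 4: revenue $900,000 > $775,000; operates a retail storefront → High-Revenue Authorization required.
Rule 5: does not provide live entertainment → Operating Permit not required.
Rule 6: revenue $900,000 ≤ $1,175,000 → exempt from Municipal Registration.
Rule 7: does not sell tobacco products → Tobacco Retail Permit not required.
Rule 8: revenue $900,000 > $850,000; operates a retail storefront → Regulatory License not required.
Rule 9: revenue $900,000 ≤ $1,550,000; operates a retail storefront → Regulatory Permit required.
Rule 10: years in business 17 < 22 → New Business License required.
Rule 11: operates a retail storefront → Municipal Registration required.
Rule 12: does not operate vehicles for hire; revenue $900,000 > $375,000 → General Business Permit not required.
Rule 13: revenue $900,000 < $975,000 → Trade Permit not required.
Rule 14: operates a retail storefront → Standard Certificate required.

High-Revenue Authorization, New Business License, Regulatory Permit, Retail Sales Registration, Standard Certificate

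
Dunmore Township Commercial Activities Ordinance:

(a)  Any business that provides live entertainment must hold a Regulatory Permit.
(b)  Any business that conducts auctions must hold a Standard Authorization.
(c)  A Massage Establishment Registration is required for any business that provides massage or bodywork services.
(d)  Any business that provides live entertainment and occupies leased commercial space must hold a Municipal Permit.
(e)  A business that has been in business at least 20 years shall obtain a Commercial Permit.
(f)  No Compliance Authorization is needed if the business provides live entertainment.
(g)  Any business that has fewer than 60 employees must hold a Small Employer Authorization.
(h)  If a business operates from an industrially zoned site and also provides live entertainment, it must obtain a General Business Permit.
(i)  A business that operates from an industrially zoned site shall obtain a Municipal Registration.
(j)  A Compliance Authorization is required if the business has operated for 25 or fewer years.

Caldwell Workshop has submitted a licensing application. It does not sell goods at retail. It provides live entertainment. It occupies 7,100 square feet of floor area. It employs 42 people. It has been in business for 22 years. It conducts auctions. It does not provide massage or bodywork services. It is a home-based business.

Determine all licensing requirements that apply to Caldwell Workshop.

(a) provides live entertainment → Regulatory Permit required.
(b) conducts auctions → Standard Authorization required.
(c) does not provide massage or bodywork services → Massage Establishment Registration not required.
(d) provides live entertainment; is a home-based business (not: occupies leased commercial space) → Municipal Permit not required.
(e) years in business 22 ≥ 20 → Commercial Permit required.
(f) provides live entertainment → exempt from Compliance Authorization.
(g) employees 42 < 60 → Small Employer Authorization required.
(h) is a home-based business (not: operates from an industrially zoned site); provides live entertainment → General Business Permit not required.
(i) is a home-based business (not: operates from an industrially zoned site) → Municipal Registration not required.
(j) years in business 22 ≤ 25 → Compliance Authorization required.

Commercial Permit, Regulatory Permit, Small Employer Authorization, Standard Authorization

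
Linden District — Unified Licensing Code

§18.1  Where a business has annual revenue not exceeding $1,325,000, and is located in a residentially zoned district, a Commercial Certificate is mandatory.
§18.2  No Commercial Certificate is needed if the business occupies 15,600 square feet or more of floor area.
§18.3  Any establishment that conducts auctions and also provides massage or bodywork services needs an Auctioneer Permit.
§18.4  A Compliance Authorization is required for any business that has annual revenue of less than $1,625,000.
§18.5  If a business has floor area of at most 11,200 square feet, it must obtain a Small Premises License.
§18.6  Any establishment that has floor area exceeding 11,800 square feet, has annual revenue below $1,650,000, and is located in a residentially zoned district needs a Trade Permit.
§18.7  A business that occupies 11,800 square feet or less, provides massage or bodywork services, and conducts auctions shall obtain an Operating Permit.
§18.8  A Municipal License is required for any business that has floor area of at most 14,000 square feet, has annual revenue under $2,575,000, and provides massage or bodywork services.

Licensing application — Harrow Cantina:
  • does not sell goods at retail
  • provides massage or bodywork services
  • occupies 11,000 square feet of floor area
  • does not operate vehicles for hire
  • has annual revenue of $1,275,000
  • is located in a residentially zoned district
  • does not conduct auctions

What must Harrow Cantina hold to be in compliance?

§18.1 revenue $1,275,000 ≤ $1,325,000; is located in a residentially zoned district → Commercial Certificate required.
§18.2 floor area 11,000 square feet < 15,600 square feet → Commercial Certificate exemption does not apply.
§18.3 does not conduct auctions; provides massage or bodywork services → Auctioneer Permit not required.
§18.4 revenue $1,275,000 < $1,625,000 → Compliance Authorization required.
§18.5 floor area 11,000 square feet ≤ 11,200 square feet → Small Premises License required.
§18.6 floor area 11,000 square feet ≤ 11,800 square feet; revenue $1,275,000 < $1,650,000; is located in a residentially zoned district → Trade Permit not required.
§18.7 floor area 11,000 square feet ≤ 11,800 square feet; provides massage or bodywork services; does not conduct auctions → Operating Permit not required.
§18.8 floor area 11,000 square feet ≤ 14,000 square feet; revenue $1,275,000 < $2,575,000; provides massage or bodywork services → Municipal License required.

Commercial Certificate, Compliance Authorization, Municipal License, Small Premises License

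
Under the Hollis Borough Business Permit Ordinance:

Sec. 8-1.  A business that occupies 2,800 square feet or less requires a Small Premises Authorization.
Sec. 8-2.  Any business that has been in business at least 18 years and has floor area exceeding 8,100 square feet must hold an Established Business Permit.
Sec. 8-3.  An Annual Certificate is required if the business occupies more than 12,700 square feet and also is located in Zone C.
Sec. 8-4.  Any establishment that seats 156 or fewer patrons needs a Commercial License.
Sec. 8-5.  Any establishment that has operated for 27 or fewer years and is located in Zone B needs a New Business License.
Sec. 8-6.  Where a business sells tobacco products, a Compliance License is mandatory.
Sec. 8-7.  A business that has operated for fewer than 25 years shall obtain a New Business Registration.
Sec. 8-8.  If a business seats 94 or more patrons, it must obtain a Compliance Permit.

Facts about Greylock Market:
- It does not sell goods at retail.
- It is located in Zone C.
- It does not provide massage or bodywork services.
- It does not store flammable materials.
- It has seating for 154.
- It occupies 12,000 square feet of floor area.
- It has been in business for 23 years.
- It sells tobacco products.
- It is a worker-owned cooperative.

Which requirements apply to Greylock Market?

Sec. 8-1. floor area 12,000 square feet > 2,800 square feet → Small Premises Authorization not required.
Sec. 8-2. years in business 23 ≥ 18; floor area 12,000 square feet > 8,100 square feet → Established Business Permit required.
Sec. 8-3. floor area 12,000 square feet ≤ 12,700 square feet; is located in Zone C → Annual Certificate not required.
Sec. 8-4. seating 154 ≤ 156 → Commercial License required.
Sec. 8-5. years in business 23 ≤ 27; is located in Zone C (not: is located in Zone B) → New Business License not required.
Sec. 8-6. sells tobacco products → Compliance License required.
Sec. 8-7. years in business 23 < 25 → New Business Registration required.
Sec. 8-8. seating 154 ≥ 94 → Compliance Permit required.

Commercial License, Compliance License, Compliance Permit, Established Business Permit, New Business Registration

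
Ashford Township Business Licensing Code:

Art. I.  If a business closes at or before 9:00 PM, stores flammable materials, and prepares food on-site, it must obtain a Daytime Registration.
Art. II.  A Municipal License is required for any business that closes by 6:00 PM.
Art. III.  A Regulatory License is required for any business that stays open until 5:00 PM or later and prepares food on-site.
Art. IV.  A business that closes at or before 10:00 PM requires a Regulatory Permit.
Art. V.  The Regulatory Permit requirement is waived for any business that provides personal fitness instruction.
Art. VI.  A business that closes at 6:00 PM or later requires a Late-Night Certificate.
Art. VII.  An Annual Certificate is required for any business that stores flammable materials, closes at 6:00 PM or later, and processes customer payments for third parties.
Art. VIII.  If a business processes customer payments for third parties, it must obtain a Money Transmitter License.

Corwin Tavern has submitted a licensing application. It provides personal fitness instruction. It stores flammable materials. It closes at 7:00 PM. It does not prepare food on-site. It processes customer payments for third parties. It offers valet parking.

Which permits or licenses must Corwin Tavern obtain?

Art. I. closes 7:00 PM, at/before 9:00 PM; stores flammable materials; does not prepare food on-site → Daytime Registration not required.
Art. II. closes 7:00 PM, after 6:00 PM → Municipal License not required.
Art. III. closes 7:00 PM, after 5:00 PM; does not prepare food on-site → Regulatory License not required.
Art. IV. closes 7:00 PM, at/before 10:00 PM → Regulatory Permit required.
Art. V. provides personal fitness instruction → exempt from Regulatory Permit.
Art. VI. closes 7:00 PM, after 6:00 PM → Late-Night Certificate required.
Art. VII. stores flammable materials; closes 7:00 PM, after 6:00 PM; processes customer payments for third parties → Annual Certificate required.
Art. VIII. processes customer payments for third parties → Money Transmitter License required.

Annual Certificate, Late-Night Certificate, Money Transmitter License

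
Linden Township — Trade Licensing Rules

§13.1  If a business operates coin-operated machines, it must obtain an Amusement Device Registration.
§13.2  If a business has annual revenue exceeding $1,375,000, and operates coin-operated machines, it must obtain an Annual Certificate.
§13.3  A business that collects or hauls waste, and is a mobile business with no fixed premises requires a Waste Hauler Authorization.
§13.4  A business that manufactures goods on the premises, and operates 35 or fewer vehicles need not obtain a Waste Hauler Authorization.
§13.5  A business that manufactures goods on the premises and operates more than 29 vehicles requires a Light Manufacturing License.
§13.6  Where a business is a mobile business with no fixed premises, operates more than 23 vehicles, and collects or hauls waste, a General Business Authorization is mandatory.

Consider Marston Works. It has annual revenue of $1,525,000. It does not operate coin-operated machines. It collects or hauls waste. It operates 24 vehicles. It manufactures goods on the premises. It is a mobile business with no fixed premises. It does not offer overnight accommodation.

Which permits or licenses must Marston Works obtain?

General Business Authorization

§13.1 does not operate coin-operated machines → Amusement Device Registration not required.
§13.2 revenue $1,525,000 > $1,375,000; does not operate coin-operated machines → Annual Certificate not required.
§13.3 collects or hauls waste; is a mobile business with no fixed premises → Waste Hauler Authorization required.
§13.4 manufactures goods on the premises; vehicles 24 ≤ 35 → exempt from Waste Hauler Authorization.
§13.5 manufactures goods on the premises; vehicles 24 ≤ 29 → Light Manufacturing License not required.
§13.6 is a mobile business with no fixed premises; vehicles 24 > 23; collects or hauls waste → General Business Authorization required.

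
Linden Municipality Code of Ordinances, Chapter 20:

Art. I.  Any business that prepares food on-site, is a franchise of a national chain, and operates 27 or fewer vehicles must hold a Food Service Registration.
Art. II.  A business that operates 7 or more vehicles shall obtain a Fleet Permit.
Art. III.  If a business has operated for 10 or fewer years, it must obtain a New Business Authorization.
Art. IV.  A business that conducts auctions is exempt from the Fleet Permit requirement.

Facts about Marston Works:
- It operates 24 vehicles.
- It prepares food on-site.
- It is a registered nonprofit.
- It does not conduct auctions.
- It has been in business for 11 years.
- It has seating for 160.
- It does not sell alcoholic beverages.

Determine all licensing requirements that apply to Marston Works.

Fleet Permit

Art. I. prepares food on-site; is a registered nonprofit (not: is a franchise of a national chain); vehicles 24 ≤ 27 → Food Service Registration not required.
Art. II. vehicles 24 ≥ 7 → Fleet Permit required.
Art. III. years in business 11 > 10 → New Business Authorization not required.
Art. IV. does not conduct auctions → Fleet Permit exemption does not apply.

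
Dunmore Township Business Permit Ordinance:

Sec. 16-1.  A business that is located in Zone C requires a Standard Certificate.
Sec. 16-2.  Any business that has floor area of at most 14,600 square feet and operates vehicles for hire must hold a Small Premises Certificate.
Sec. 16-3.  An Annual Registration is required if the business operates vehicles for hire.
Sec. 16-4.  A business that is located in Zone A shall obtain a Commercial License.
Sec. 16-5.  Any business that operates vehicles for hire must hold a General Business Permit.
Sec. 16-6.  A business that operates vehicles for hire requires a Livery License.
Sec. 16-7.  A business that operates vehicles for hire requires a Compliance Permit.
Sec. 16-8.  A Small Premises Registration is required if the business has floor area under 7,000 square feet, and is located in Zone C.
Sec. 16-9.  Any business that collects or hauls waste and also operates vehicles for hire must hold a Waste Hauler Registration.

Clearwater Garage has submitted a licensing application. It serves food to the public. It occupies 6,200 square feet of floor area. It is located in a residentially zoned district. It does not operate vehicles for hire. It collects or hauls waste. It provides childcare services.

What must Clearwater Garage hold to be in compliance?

Sec. 16-1. is located in a residentially zoned district (not: is located in Zone C) → Standard Certificate not required.
Sec. 16-2. floor area 6,200 square feet ≤ 14,600 square feet; does not operate vehicles for hire → Small Premises Certificate not required.
Sec. 16-3. does not operate vehicles for hire → Annual Registration not required.
Sec. 16-4. is located in a residentially zoned district (not: is located in Zone A) → Commercial License not required.
Sec. 16-5. does not operate vehicles for hire → General Business Permit not required.
Sec. 16-6. does not operate vehicles for hire → Livery License not required.
Sec. 16-7. does not operate vehicles for hire → Compliance Permit not required.
Sec. 16-8. floor area 6,200 square feet < 7,000 square feet; is located in a residentially zoned district (not: is located in Zone C) → Small Premises Registration not required.
Sec. 16-9. collects or hauls waste; does not operate vehicles for hire → Waste Hauler Registration not required.

None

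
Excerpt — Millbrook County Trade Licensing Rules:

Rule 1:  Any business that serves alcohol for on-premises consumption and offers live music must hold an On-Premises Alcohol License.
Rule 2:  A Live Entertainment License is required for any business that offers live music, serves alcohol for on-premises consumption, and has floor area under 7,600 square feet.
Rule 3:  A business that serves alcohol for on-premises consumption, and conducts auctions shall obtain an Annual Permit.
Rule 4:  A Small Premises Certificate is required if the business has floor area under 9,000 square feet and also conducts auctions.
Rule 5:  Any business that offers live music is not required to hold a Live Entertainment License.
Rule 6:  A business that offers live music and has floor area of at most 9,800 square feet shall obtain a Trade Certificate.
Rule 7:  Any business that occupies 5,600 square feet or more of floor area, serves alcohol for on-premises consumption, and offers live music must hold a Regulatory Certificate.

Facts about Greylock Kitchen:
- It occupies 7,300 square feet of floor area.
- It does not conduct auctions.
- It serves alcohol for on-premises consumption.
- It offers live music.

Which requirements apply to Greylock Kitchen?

Rule 1: serves alcohol for on-premises consumption; offers live music → On-Premises Alcohol License required.
Rule 2: offers live music; serves alcohol for on-premises consumption; floor area 7,300 square feet < 7,600 square feet → Live Entertainment License required.
Rule 3: serves alcohol for on-premises consumption; does not conduct auctions → Annual Permit not required.
Rule 4: floor area 7,300 square feet < 9,000 square feet; does not conduct auctions → Small Premises Certificate not required.
Rule 5: offers live music → exempt from Live Entertainment License.
Rule 6: offers live music; floor area 7,300 square feet ≤ 9,800 square feet → Trade Certificate required.
Rule 7: floor area 7,300 square feet ≥ 5,600 square feet; serves alcohol for on-premises consumption; offers live music → Regulatory Certificate required.

On-Premises Alcohol License, Regulatory Certificate, Trade Certificate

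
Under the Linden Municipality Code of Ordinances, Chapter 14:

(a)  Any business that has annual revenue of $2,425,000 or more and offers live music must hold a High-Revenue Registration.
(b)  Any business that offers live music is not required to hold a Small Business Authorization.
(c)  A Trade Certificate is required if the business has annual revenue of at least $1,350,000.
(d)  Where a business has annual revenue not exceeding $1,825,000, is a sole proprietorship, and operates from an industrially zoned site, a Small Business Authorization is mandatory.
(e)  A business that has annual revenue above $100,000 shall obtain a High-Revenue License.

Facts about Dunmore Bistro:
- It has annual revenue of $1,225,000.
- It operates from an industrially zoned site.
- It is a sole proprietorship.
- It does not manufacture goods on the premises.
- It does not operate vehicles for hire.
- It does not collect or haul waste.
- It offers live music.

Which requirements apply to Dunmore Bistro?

(a) revenue $1,225,000 < $2,425,000; offers live music → High-Revenue Registration not required.
(b) offers live music → exempt from Small Business Authorization.
(c) revenue $1,225,000 < $1,350,000 → Trade Certificate not required.
(d) revenue $1,225,000 ≤ $1,825,000; is a sole proprietorship; operates from an industrially zoned site → Small Business Authorization required.
(e) revenue $1,225,000 > $100,000 → High-Revenue License required.

High-Revenue License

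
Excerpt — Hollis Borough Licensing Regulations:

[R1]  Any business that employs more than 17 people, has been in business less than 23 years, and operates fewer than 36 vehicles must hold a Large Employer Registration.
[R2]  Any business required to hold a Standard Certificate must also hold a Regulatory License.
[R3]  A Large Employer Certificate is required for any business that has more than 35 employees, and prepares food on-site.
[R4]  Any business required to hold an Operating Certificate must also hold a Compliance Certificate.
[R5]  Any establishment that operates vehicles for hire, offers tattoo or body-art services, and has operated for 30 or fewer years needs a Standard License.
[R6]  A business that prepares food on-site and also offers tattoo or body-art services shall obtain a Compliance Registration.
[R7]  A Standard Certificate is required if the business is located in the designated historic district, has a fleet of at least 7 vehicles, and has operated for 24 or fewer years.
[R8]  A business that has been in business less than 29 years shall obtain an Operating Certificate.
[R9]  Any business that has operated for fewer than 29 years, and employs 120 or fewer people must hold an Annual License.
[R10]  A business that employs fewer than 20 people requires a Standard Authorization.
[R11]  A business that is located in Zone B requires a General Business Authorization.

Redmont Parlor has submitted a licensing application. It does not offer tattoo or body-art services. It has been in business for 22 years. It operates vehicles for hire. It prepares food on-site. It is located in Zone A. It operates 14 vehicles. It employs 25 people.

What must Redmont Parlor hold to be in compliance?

Annual License, Compliance Certificate, Large Employer Registration, Operating Certificate

[R1] employees 25 > 17; years in business 22 < 23; vehicles 14 < 36 → Large Employer Registration required.
[R2] Standard Certificate is not required → no effect.
[R3] employees 25 ≤ 35; prepares food on-site → Large Employer Certificate not required.
[R4] Operating Certificate is required → Compliance Certificate also required.
[R5] operates vehicles for hire; does not offer tattoo or body-art services; years in business 22 ≤ 30 → Standard License not required.
[R6] prepares food on-site; does not offer tattoo or body-art services → Compliance Registration not required.
[R7] is located in Zone A (not: is located in the designated historic district); vehicles 14 ≥ 7; years in business 22 ≤ 24 → Standard Certificate not required.
[R8] years in business 22 < 29 → Operating Certificate required.
[R9] years in business 22 < 29; employees 25 ≤ 120 → Annual License required.
[R10] employees 25 ≥ 20 → Standard Authorization not required.
[R11] is located in Zone A (not: is located in Zone B) → General Business Authorization not required.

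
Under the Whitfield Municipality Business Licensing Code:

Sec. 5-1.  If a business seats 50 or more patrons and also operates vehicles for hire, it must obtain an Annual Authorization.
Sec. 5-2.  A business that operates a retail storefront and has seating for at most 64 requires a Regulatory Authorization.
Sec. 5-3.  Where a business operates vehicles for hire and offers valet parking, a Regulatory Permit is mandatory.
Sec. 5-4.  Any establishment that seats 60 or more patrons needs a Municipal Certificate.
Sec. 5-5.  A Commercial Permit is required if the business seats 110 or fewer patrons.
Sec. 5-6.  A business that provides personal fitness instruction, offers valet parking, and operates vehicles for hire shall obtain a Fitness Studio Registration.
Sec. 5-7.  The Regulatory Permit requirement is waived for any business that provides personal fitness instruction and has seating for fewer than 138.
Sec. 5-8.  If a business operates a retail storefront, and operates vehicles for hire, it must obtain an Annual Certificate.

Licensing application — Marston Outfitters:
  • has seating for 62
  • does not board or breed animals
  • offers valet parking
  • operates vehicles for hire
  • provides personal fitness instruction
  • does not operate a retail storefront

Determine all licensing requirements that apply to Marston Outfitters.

Annual Authorization, Commercial Permit, Fitness Studio Registration, Municipal Certificate

Sec. 5-1. seating 62 ≥ 50; operates vehicles for hire → Annual Authorization required.
Sec. 5-2. does not operate a retail storefront; seating 62 ≤ 64 → Regulatory Authorization not required.
Sec. 5-3. operates vehicles for hire; offers valet parking → Regulatory Permit required.
Sec. 5-4. seating 62 ≥ 60 → Municipal Certificate required.
Sec. 5-5. seating 62 ≤ 110 → Commercial Permit required.
Sec. 5-6. provides personal fitness instruction; offers valet parking; operates vehicles for hire → Fitness Studio Registration required.
Sec. 5-7. provides personal fitness instruction; seating 62 < 138 → exempt from Regulatory Permit.
Sec. 5-8. does not operate a retail storefront; operates vehicles for hire → Annual Certificate not required.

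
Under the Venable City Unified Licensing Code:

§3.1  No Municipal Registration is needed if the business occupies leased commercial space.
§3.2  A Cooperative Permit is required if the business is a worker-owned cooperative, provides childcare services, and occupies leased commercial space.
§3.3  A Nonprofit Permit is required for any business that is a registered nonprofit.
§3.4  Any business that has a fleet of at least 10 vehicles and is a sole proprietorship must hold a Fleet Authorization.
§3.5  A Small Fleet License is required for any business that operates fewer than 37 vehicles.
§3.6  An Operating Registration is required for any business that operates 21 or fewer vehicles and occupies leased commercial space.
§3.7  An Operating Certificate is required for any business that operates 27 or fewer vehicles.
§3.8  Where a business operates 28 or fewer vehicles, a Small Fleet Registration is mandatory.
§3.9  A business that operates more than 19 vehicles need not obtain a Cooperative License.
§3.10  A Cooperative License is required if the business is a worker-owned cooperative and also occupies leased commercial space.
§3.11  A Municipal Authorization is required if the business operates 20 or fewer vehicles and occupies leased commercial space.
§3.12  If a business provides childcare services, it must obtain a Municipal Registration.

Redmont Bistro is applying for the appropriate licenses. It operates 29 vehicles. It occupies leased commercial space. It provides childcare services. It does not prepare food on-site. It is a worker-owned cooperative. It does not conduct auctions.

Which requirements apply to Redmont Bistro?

§3.1 occupies leased commercial space → exempt from Municipal Registration.
§3.2 is a worker-owned cooperative; provides childcare services; occupies leased commercial space → Cooperative Permit required.
§3.3 is a worker-owned cooperative (not: is a registered nonprofit) → Nonprofit Permit not required.
§3.4 vehicles 29 ≥ 10; is a worker-owned cooperative (not: is a sole proprietorship) → Fleet Authorization not required.
§3.5 vehicles 29 < 37 → Small Fleet License required.
§3.6 vehicles 29 > 21; occupies leased commercial space → Operating Registration not required.
§3.7 vehicles 29 > 27 → Operating Certificate not required.
§3.8 vehicles 29 > 28 → Small Fleet Registration not required.
§3.9 vehicles 29 > 19 → exempt from Cooperative License.
§3.10 is a worker-owned cooperative; occupies leased commercial space → Cooperative License required.
§3.11 vehicles 29 > 20; occupies leased commercial space → Municipal Authorization not required.
§3.12 provides childcare services → Municipal Registration required.

Cooperative Permit, Small Fleet License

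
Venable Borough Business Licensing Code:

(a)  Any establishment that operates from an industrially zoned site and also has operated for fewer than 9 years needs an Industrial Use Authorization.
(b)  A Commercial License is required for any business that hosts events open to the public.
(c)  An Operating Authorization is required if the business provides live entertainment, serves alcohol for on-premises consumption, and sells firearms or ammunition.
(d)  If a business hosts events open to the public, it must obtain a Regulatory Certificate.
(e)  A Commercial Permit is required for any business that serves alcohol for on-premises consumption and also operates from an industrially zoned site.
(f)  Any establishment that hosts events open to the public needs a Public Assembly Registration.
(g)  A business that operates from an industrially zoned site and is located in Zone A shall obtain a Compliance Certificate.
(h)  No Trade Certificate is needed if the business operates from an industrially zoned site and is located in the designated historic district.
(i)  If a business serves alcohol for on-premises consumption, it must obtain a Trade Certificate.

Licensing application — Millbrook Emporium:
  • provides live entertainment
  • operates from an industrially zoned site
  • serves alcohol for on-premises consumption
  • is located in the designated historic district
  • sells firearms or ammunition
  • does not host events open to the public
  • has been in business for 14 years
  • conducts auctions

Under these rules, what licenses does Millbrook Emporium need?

Commercial Permit, Operating Authorization

(a) operates from an industrially zoned site; years in business 14 ≥ 9 → Industrial Use Authorization not required.
(b) does not host events open to the public → Commercial License not required.
(c) provides live entertainment; serves alcohol for on-premises consumption; sells firearms or ammunition → Operating Authorization required.
(d) does not host events open to the public → Regulatory Certificate not required.
(e) serves alcohol for on-premises consumption; operates from an industrially zoned site → Commercial Permit required.
(f) does not host events open to the public → Public Assembly Registration not required.
(g) operates from an industrially zoned site; is located in the designated historic district (not: is located in Zone A) → Compliance Certificate not required.
(h) operates from an industrially zoned site; is located in the designated historic district → exempt from Trade Certificate.
(i) serves alcohol for on-premises consumption → Trade Certificate required.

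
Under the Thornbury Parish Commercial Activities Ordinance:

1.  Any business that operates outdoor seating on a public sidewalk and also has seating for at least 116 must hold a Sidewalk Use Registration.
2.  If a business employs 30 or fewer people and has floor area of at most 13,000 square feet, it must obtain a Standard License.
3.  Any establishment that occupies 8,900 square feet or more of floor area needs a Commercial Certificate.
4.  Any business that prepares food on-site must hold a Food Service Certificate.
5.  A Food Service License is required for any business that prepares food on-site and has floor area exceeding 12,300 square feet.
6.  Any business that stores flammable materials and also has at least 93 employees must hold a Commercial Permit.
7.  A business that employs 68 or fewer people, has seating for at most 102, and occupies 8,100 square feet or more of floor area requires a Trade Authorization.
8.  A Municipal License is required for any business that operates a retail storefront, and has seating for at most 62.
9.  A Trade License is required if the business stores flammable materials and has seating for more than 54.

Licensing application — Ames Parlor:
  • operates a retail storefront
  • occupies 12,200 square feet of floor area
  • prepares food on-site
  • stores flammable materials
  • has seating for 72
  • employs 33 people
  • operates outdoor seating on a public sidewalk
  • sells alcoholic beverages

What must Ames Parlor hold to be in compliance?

Commercial Certificate, Food Service Certificate, Trade Authorization, Trade License

1. operates outdoor seating on a public sidewalk; seating 72 < 116 → Sidewalk Use Registration not required.
2. employees 33 > 30; floor area 12,200 square feet ≤ 13,000 square feet → Standard License not required.
3. floor area 12,200 square feet ≥ 8,900 square feet → Commercial Certificate required.
4. prepares food on-site → Food Service Certificate required.
5. prepares food on-site; floor area 12,200 square feet ≤ 12,300 square feet → Food Service License not required.
6. stores flammable materials; employees 33 < 93 → Commercial Permit not required.
7. employees 33 ≤ 68; seating 72 ≤ 102; floor area 12,200 square feet ≥ 8,100 square feet → Trade Authorization required.
8. operates a retail storefront; seating 72 > 62 → Municipal License not required.
9. stores flammable materials; seating 72 > 54 → Trade License required.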